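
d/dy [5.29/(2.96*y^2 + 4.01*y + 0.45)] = (-31.3168*y - 21.2129)/(2.96*y^2 + 4.01*y + 0.45)^2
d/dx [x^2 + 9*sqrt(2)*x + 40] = 2*x + 9*sqrt(2)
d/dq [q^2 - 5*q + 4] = 2*q - 5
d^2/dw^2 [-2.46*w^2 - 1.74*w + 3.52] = -4.92000000000000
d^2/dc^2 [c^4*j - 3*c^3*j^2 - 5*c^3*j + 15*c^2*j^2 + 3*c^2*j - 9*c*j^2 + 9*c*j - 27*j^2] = 6*j*(2*c^2 - 3*c*j - 5*c + 5*j + 1)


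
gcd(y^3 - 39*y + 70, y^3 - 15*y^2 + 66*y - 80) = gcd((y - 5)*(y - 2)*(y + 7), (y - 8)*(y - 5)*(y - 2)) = y^2 - 7*y + 10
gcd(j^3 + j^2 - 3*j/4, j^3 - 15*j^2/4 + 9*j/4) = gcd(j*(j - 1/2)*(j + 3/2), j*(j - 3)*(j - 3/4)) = j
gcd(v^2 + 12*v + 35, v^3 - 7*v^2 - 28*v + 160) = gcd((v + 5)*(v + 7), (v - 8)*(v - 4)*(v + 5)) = v + 5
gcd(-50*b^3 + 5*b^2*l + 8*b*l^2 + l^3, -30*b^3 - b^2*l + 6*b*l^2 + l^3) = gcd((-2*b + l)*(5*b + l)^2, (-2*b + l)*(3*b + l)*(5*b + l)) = 10*b^2 - 3*b*l - l^2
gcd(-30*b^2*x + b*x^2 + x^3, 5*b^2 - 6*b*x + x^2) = -5*b + x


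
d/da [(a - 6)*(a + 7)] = 2*a + 1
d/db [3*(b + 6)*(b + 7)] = 6*b + 39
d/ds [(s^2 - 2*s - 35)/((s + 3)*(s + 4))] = (9*s^2 + 94*s + 221)/(s^4 + 14*s^3 + 73*s^2 + 168*s + 144)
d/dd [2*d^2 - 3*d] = 4*d - 3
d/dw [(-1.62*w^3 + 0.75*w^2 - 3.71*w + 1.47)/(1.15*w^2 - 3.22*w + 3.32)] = (-1.863*w^4 + 10.4328*w^3 - 14.2837*w^2 + 1.599*w - 7.5838)/(1.3225*w^4 - 7.406*w^3 + 18.0044*w^2 - 21.3808*w + 11.0224)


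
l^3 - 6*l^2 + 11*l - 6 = (l - 3)*(l - 2)*(l - 1)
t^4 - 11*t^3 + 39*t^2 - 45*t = t*(t - 5)*(t - 3)^2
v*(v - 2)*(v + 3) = v^3 + v^2 - 6*v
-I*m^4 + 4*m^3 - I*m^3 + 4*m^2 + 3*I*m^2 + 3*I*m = m*(m + I)*(m + 3*I)*(-I*m - I)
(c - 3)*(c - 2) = c^2 - 5*c + 6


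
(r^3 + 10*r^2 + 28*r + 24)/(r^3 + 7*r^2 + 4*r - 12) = (r + 2)/(r - 1)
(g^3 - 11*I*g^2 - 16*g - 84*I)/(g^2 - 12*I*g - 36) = (g^2 - 5*I*g + 14)/(g - 6*I)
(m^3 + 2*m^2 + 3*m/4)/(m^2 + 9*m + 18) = m*(4*m^2 + 8*m + 3)/(4*(m^2 + 9*m + 18))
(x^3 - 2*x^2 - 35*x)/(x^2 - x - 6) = x*(-x^2 + 2*x + 35)/(-x^2 + x + 6)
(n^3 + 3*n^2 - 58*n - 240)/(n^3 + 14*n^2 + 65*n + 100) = (n^2 - 2*n - 48)/(n^2 + 9*n + 20)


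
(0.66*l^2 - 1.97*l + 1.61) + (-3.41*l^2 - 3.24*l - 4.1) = -2.75*l^2 - 5.21*l - 2.49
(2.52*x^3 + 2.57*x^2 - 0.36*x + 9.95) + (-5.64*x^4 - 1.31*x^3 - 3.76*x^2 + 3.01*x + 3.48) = -5.64*x^4 + 1.21*x^3 - 1.19*x^2 + 2.65*x + 13.43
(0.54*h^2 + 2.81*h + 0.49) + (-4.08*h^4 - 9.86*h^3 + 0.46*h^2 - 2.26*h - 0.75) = -4.08*h^4 - 9.86*h^3 + 1.0*h^2 + 0.55*h - 0.26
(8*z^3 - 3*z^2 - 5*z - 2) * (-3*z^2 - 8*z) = -24*z^5 - 55*z^4 + 39*z^3 + 46*z^2 + 16*z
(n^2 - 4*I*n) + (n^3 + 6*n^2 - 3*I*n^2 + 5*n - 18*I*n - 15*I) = n^3 + 7*n^2 - 3*I*n^2 + 5*n - 22*I*n - 15*I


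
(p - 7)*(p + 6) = p^2 - p - 42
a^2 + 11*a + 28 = (a + 4)*(a + 7)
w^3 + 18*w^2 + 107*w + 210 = (w + 5)*(w + 6)*(w + 7)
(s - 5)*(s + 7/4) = s^2 - 13*s/4 - 35/4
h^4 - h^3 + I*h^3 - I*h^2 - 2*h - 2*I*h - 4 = (h - 2)*(h + 1)*(h - I)*(h + 2*I)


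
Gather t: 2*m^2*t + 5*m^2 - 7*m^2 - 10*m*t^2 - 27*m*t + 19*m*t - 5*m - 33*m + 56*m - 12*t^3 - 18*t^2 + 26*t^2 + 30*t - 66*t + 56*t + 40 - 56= -2*m^2 + 18*m - 12*t^3 + t^2*(8 - 10*m) + t*(2*m^2 - 8*m + 20) - 16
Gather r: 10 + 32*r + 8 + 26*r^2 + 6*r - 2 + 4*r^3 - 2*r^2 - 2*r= 4*r^3 + 24*r^2 + 36*r + 16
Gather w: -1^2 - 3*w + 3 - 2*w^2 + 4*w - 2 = -2*w^2 + w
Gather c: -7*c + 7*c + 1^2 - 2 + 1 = 0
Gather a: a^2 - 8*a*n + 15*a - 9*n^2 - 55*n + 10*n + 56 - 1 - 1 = a^2 + a*(15 - 8*n) - 9*n^2 - 45*n + 54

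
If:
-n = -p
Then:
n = p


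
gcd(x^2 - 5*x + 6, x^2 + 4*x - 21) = x - 3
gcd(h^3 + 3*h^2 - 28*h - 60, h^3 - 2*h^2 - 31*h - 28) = 1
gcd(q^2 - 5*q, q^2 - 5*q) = q^2 - 5*q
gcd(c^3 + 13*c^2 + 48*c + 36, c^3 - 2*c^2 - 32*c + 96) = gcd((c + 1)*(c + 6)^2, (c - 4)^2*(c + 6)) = c + 6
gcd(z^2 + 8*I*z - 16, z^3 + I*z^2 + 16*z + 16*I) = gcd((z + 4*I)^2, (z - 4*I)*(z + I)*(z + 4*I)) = z + 4*I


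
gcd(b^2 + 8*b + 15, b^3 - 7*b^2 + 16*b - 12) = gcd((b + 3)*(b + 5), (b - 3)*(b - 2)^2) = 1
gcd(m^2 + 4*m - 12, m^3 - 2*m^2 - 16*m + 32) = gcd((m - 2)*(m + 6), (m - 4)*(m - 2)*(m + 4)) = m - 2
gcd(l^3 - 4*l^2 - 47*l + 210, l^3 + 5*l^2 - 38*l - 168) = l^2 + l - 42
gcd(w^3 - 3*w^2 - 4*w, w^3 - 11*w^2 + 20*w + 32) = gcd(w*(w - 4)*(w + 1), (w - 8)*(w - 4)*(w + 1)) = w^2 - 3*w - 4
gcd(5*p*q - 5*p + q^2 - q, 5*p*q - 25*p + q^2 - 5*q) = 5*p + q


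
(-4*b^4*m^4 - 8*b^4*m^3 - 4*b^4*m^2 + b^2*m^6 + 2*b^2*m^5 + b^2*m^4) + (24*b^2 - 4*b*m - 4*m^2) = -4*b^4*m^4 - 8*b^4*m^3 - 4*b^4*m^2 + b^2*m^6 + 2*b^2*m^5 + b^2*m^4 + 24*b^2 - 4*b*m - 4*m^2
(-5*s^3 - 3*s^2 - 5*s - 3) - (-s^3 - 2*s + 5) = -4*s^3 - 3*s^2 - 3*s - 8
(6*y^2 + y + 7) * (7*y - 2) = 42*y^3 - 5*y^2 + 47*y - 14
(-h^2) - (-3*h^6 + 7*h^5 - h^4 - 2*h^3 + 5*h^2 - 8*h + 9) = 3*h^6 - 7*h^5 + h^4 + 2*h^3 - 6*h^2 + 8*h - 9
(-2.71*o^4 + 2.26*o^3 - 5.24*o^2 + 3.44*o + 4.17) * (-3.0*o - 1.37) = 8.13*o^5 - 3.0673*o^4 + 12.6238*o^3 - 3.1412*o^2 - 17.2228*o - 5.7129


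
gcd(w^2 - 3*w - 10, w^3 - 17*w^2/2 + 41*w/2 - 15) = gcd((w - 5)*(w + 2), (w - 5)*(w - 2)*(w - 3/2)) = w - 5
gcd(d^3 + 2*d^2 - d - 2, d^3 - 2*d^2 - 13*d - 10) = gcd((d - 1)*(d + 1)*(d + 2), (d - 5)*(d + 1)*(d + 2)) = d^2 + 3*d + 2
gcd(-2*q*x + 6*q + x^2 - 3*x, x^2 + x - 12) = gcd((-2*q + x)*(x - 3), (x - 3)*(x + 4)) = x - 3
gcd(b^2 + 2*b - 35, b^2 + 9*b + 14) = b + 7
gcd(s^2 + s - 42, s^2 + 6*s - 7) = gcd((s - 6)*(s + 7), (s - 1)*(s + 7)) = s + 7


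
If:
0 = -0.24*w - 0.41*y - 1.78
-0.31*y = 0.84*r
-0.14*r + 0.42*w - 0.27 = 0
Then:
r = 1.88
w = 1.27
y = -5.08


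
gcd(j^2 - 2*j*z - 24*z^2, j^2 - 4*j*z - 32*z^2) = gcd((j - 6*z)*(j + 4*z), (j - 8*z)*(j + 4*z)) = j + 4*z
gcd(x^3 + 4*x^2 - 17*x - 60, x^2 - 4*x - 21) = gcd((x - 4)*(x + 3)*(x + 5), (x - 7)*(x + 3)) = x + 3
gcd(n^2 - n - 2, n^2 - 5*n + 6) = n - 2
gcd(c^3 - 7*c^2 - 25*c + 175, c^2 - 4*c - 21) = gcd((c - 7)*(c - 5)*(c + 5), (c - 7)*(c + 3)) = c - 7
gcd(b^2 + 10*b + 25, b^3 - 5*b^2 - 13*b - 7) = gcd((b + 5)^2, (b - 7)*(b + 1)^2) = 1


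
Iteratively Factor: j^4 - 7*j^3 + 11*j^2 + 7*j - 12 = (j - 4)*(j^3 - 3*j^2 - j + 3) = (j - 4)*(j - 1)*(j^2 - 2*j - 3) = (j - 4)*(j - 3)*(j - 1)*(j + 1)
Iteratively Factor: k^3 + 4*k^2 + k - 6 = (k + 3)*(k^2 + k - 2) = (k - 1)*(k + 3)*(k + 2)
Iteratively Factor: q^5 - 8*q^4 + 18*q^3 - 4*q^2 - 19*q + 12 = (q - 3)*(q^4 - 5*q^3 + 3*q^2 + 5*q - 4) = (q - 4)*(q - 3)*(q^3 - q^2 - q + 1) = (q - 4)*(q - 3)*(q + 1)*(q^2 - 2*q + 1) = (q - 4)*(q - 3)*(q - 1)*(q + 1)*(q - 1)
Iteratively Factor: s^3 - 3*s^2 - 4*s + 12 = (s + 2)*(s^2 - 5*s + 6) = (s - 2)*(s + 2)*(s - 3)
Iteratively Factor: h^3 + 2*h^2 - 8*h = (h)*(h^2 + 2*h - 8) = h*(h + 4)*(h - 2)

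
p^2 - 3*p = p*(p - 3)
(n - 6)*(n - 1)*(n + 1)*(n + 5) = n^4 - n^3 - 31*n^2 + n + 30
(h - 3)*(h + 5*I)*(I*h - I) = I*h^3 - 5*h^2 - 4*I*h^2 + 20*h + 3*I*h - 15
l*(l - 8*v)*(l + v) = l^3 - 7*l^2*v - 8*l*v^2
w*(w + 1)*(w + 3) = w^3 + 4*w^2 + 3*w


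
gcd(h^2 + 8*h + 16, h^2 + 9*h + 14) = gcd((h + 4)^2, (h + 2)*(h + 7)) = 1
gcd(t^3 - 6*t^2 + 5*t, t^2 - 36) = 1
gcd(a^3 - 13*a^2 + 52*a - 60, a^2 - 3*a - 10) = a - 5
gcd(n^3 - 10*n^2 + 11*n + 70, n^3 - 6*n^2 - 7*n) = n - 7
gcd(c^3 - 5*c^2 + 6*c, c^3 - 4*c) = c^2 - 2*c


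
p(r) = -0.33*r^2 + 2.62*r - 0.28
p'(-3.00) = 4.60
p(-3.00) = -11.11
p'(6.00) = -1.34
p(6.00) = 3.56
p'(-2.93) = 4.55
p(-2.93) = -10.79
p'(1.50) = 1.63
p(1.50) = 2.91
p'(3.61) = 0.24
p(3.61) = 4.88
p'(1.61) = 1.56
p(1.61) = 3.08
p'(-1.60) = 3.68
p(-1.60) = -5.32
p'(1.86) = 1.39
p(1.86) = 3.45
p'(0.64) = 2.20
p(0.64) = 1.26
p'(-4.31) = 5.46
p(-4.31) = -17.70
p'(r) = 2.62 - 0.66*r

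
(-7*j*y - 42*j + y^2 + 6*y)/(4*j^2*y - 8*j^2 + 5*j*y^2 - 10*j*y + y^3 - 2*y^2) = (-7*j*y - 42*j + y^2 + 6*y)/(4*j^2*y - 8*j^2 + 5*j*y^2 - 10*j*y + y^3 - 2*y^2)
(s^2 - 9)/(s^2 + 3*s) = (s - 3)/s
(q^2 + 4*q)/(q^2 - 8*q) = (q + 4)/(q - 8)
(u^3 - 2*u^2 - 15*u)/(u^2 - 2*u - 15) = u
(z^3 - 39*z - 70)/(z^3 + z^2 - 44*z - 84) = (z + 5)/(z + 6)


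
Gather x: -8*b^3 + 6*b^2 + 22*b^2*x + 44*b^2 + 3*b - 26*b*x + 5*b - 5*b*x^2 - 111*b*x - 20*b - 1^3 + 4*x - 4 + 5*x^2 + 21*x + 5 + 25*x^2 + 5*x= -8*b^3 + 50*b^2 - 12*b + x^2*(30 - 5*b) + x*(22*b^2 - 137*b + 30)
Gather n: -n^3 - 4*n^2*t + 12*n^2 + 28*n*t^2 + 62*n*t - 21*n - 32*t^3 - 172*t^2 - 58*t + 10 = -n^3 + n^2*(12 - 4*t) + n*(28*t^2 + 62*t - 21) - 32*t^3 - 172*t^2 - 58*t + 10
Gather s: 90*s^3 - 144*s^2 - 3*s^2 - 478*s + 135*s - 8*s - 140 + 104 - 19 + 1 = 90*s^3 - 147*s^2 - 351*s - 54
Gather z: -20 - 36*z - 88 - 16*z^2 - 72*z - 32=-16*z^2 - 108*z - 140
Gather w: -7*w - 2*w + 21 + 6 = 27 - 9*w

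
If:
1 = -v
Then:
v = -1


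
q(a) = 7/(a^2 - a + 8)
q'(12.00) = -0.00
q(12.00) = 0.05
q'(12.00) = -0.00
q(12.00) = 0.05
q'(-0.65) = 0.20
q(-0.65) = 0.77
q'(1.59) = -0.19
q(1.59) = 0.78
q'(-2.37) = 0.16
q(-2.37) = 0.44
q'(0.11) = 0.09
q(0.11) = 0.89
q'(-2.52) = 0.15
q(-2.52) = 0.41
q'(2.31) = -0.21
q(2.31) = 0.63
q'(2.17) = -0.21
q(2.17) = 0.66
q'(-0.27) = 0.15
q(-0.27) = 0.84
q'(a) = 7*(1 - 2*a)/(a^2 - a + 8)^2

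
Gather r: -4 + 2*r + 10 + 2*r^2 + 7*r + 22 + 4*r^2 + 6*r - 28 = 6*r^2 + 15*r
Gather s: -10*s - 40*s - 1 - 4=-50*s - 5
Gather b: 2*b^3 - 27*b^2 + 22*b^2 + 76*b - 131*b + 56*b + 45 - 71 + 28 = 2*b^3 - 5*b^2 + b + 2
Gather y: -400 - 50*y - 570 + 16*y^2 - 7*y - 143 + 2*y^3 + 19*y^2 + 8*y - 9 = 2*y^3 + 35*y^2 - 49*y - 1122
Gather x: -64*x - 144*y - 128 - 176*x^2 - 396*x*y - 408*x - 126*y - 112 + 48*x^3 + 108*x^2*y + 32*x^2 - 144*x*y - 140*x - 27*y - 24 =48*x^3 + x^2*(108*y - 144) + x*(-540*y - 612) - 297*y - 264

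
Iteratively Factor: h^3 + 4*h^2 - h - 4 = (h - 1)*(h^2 + 5*h + 4) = (h - 1)*(h + 4)*(h + 1)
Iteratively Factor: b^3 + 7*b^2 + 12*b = (b + 3)*(b^2 + 4*b) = (b + 3)*(b + 4)*(b)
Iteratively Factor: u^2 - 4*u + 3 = (u - 1)*(u - 3)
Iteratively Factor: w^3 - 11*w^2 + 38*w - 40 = (w - 2)*(w^2 - 9*w + 20) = (w - 5)*(w - 2)*(w - 4)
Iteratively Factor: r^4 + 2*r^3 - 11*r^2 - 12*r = (r)*(r^3 + 2*r^2 - 11*r - 12) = r*(r - 3)*(r^2 + 5*r + 4) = r*(r - 3)*(r + 4)*(r + 1)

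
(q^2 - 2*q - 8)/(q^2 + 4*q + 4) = (q - 4)/(q + 2)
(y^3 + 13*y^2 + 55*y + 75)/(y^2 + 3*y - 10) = (y^2 + 8*y + 15)/(y - 2)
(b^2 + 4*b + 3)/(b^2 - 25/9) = 9*(b^2 + 4*b + 3)/(9*b^2 - 25)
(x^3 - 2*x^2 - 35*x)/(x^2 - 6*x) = (x^2 - 2*x - 35)/(x - 6)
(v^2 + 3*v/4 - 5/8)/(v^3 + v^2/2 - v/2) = (v + 5/4)/(v*(v + 1))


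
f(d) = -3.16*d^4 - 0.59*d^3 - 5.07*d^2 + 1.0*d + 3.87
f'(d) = -12.64*d^3 - 1.77*d^2 - 10.14*d + 1.0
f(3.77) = -734.37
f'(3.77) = -739.67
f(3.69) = -676.98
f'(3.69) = -695.59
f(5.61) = -3384.21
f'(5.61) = -2343.29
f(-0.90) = -2.78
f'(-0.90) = 17.91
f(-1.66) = -33.06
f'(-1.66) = 70.77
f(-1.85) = -48.61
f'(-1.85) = 93.73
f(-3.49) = -505.09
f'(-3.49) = 552.14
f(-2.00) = -64.25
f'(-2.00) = 115.32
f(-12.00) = -65244.45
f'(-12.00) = 21709.72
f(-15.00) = -159135.63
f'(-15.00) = 42414.85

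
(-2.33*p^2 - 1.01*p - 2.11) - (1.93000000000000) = -2.33*p^2 - 1.01*p - 4.04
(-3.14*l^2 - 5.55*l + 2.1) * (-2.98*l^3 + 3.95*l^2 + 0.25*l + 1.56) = 9.3572*l^5 + 4.136*l^4 - 28.9655*l^3 + 2.0091*l^2 - 8.133*l + 3.276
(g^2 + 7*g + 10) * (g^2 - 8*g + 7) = g^4 - g^3 - 39*g^2 - 31*g + 70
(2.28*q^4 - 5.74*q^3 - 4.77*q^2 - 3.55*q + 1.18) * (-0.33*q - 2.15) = -0.7524*q^5 - 3.0078*q^4 + 13.9151*q^3 + 11.427*q^2 + 7.2431*q - 2.537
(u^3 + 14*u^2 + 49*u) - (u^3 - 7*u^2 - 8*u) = 21*u^2 + 57*u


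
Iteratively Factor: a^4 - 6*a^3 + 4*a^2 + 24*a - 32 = (a - 2)*(a^3 - 4*a^2 - 4*a + 16) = (a - 4)*(a - 2)*(a^2 - 4) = (a - 4)*(a - 2)^2*(a + 2)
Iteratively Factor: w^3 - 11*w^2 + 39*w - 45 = (w - 3)*(w^2 - 8*w + 15) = (w - 3)^2*(w - 5)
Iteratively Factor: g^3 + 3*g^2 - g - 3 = (g + 3)*(g^2 - 1) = (g + 1)*(g + 3)*(g - 1)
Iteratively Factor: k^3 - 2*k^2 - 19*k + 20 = (k - 5)*(k^2 + 3*k - 4) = (k - 5)*(k - 1)*(k + 4)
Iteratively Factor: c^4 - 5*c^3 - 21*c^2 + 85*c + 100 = (c + 1)*(c^3 - 6*c^2 - 15*c + 100) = (c - 5)*(c + 1)*(c^2 - c - 20) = (c - 5)*(c + 1)*(c + 4)*(c - 5)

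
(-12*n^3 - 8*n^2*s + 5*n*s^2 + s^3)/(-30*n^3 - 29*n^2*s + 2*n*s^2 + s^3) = (-2*n + s)/(-5*n + s)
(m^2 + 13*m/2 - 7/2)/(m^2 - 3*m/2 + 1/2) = (m + 7)/(m - 1)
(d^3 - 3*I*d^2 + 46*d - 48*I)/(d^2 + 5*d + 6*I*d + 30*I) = (d^2 - 9*I*d - 8)/(d + 5)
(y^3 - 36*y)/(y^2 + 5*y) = (y^2 - 36)/(y + 5)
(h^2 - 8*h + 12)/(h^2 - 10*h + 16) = (h - 6)/(h - 8)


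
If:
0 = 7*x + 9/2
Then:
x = -9/14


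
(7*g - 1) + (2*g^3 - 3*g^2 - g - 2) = 2*g^3 - 3*g^2 + 6*g - 3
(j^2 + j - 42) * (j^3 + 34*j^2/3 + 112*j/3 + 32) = j^5 + 37*j^4/3 + 20*j^3/3 - 1220*j^2/3 - 1536*j - 1344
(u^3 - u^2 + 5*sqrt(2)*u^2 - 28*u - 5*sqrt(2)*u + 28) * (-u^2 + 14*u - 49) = -u^5 - 5*sqrt(2)*u^4 + 15*u^4 - 35*u^3 + 75*sqrt(2)*u^3 - 315*sqrt(2)*u^2 - 371*u^2 + 245*sqrt(2)*u + 1764*u - 1372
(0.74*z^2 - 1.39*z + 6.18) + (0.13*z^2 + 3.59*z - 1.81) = 0.87*z^2 + 2.2*z + 4.37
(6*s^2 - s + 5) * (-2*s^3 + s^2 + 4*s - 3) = -12*s^5 + 8*s^4 + 13*s^3 - 17*s^2 + 23*s - 15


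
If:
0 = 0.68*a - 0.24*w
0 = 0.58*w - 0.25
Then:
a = 0.15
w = 0.43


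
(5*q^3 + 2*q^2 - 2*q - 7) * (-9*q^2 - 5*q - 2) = -45*q^5 - 43*q^4 - 2*q^3 + 69*q^2 + 39*q + 14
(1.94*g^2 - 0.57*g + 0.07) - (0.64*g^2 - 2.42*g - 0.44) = 1.3*g^2 + 1.85*g + 0.51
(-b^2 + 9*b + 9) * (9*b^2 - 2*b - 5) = -9*b^4 + 83*b^3 + 68*b^2 - 63*b - 45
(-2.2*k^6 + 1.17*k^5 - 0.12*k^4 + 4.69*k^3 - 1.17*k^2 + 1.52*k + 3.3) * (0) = 0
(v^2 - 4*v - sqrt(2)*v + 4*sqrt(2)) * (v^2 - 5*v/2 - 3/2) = v^4 - 13*v^3/2 - sqrt(2)*v^3 + 17*v^2/2 + 13*sqrt(2)*v^2/2 - 17*sqrt(2)*v/2 + 6*v - 6*sqrt(2)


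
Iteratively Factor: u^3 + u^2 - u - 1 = (u + 1)*(u^2 - 1) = (u + 1)^2*(u - 1)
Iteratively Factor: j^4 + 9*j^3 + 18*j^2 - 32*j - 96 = (j + 3)*(j^3 + 6*j^2 - 32) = (j + 3)*(j + 4)*(j^2 + 2*j - 8) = (j + 3)*(j + 4)^2*(j - 2)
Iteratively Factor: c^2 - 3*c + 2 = (c - 1)*(c - 2)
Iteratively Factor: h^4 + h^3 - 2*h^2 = (h)*(h^3 + h^2 - 2*h) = h^2*(h^2 + h - 2) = h^2*(h + 2)*(h - 1)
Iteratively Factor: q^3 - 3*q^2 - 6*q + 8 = (q + 2)*(q^2 - 5*q + 4) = (q - 4)*(q + 2)*(q - 1)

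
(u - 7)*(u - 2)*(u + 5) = u^3 - 4*u^2 - 31*u + 70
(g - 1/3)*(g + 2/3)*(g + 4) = g^3 + 13*g^2/3 + 10*g/9 - 8/9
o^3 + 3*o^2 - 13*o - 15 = (o - 3)*(o + 1)*(o + 5)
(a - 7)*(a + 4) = a^2 - 3*a - 28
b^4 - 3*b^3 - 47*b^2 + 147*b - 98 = (b - 7)*(b - 2)*(b - 1)*(b + 7)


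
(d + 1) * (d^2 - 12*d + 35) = d^3 - 11*d^2 + 23*d + 35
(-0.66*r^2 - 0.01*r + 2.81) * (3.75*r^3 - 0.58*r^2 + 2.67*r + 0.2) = -2.475*r^5 + 0.3453*r^4 + 8.7811*r^3 - 1.7885*r^2 + 7.5007*r + 0.562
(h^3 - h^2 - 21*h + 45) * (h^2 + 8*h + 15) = h^5 + 7*h^4 - 14*h^3 - 138*h^2 + 45*h + 675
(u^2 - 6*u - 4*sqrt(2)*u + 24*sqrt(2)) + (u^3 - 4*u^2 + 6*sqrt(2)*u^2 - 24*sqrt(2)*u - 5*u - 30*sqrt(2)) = u^3 - 3*u^2 + 6*sqrt(2)*u^2 - 28*sqrt(2)*u - 11*u - 6*sqrt(2)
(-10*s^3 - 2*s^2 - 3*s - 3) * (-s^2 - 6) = 10*s^5 + 2*s^4 + 63*s^3 + 15*s^2 + 18*s + 18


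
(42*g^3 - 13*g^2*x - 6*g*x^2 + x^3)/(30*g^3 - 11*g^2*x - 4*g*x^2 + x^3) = (-7*g + x)/(-5*g + x)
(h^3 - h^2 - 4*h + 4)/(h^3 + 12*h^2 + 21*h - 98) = (h^2 + h - 2)/(h^2 + 14*h + 49)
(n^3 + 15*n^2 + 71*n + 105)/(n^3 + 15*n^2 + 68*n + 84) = (n^2 + 8*n + 15)/(n^2 + 8*n + 12)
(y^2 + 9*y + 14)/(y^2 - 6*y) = (y^2 + 9*y + 14)/(y*(y - 6))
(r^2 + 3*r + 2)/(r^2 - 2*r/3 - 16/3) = 3*(r + 1)/(3*r - 8)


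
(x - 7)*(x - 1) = x^2 - 8*x + 7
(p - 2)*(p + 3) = p^2 + p - 6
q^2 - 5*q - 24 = (q - 8)*(q + 3)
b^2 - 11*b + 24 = (b - 8)*(b - 3)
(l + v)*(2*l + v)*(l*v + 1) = 2*l^3*v + 3*l^2*v^2 + 2*l^2 + l*v^3 + 3*l*v + v^2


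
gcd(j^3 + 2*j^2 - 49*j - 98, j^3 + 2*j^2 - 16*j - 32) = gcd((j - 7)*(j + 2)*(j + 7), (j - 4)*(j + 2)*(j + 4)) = j + 2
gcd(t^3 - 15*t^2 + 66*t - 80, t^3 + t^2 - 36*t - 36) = 1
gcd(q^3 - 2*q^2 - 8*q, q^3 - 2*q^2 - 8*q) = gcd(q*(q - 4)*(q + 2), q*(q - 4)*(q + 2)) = q^3 - 2*q^2 - 8*q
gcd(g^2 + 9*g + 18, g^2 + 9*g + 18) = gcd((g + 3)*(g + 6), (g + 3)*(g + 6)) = g^2 + 9*g + 18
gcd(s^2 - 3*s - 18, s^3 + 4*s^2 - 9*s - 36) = s + 3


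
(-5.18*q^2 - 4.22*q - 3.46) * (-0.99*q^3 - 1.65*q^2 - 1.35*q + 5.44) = 5.1282*q^5 + 12.7248*q^4 + 17.3814*q^3 - 16.7732*q^2 - 18.2858*q - 18.8224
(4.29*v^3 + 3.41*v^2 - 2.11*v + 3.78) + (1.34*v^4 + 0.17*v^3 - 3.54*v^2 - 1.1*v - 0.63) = 1.34*v^4 + 4.46*v^3 - 0.13*v^2 - 3.21*v + 3.15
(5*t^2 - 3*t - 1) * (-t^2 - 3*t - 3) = -5*t^4 - 12*t^3 - 5*t^2 + 12*t + 3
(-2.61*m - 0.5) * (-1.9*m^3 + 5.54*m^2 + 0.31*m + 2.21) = 4.959*m^4 - 13.5094*m^3 - 3.5791*m^2 - 5.9231*m - 1.105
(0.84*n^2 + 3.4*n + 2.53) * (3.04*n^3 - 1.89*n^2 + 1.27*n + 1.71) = 2.5536*n^5 + 8.7484*n^4 + 2.332*n^3 + 0.972700000000001*n^2 + 9.0271*n + 4.3263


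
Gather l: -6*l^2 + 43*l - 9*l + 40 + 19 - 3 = -6*l^2 + 34*l + 56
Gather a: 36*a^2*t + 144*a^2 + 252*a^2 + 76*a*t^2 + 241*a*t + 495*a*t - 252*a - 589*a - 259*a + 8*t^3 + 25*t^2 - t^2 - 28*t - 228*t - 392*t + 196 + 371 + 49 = a^2*(36*t + 396) + a*(76*t^2 + 736*t - 1100) + 8*t^3 + 24*t^2 - 648*t + 616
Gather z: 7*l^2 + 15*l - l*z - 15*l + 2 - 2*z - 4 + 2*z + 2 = 7*l^2 - l*z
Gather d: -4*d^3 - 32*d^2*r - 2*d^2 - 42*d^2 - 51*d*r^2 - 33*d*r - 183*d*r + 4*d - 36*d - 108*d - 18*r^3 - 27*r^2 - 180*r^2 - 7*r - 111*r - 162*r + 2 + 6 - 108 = -4*d^3 + d^2*(-32*r - 44) + d*(-51*r^2 - 216*r - 140) - 18*r^3 - 207*r^2 - 280*r - 100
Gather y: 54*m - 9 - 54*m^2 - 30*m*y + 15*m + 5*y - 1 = -54*m^2 + 69*m + y*(5 - 30*m) - 10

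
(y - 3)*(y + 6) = y^2 + 3*y - 18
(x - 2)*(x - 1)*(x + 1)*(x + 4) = x^4 + 2*x^3 - 9*x^2 - 2*x + 8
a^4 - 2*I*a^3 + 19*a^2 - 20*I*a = a*(a - 5*I)*(a - I)*(a + 4*I)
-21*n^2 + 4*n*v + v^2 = (-3*n + v)*(7*n + v)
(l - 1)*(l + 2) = l^2 + l - 2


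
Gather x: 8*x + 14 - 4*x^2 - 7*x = -4*x^2 + x + 14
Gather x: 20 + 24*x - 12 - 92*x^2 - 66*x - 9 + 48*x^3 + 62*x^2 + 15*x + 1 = 48*x^3 - 30*x^2 - 27*x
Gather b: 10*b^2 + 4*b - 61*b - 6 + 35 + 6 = 10*b^2 - 57*b + 35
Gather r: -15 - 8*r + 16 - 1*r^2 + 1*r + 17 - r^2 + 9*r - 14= -2*r^2 + 2*r + 4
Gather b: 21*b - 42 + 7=21*b - 35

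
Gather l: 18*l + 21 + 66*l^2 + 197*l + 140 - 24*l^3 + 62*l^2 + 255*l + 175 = -24*l^3 + 128*l^2 + 470*l + 336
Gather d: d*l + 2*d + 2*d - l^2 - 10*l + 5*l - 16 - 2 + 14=d*(l + 4) - l^2 - 5*l - 4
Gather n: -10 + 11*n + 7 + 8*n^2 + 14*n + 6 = 8*n^2 + 25*n + 3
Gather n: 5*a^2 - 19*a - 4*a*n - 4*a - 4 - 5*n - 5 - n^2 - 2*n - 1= 5*a^2 - 23*a - n^2 + n*(-4*a - 7) - 10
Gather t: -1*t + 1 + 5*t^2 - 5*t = 5*t^2 - 6*t + 1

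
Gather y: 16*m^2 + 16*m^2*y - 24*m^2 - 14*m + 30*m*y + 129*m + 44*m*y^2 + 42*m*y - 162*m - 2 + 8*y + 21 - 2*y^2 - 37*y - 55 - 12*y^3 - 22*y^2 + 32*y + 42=-8*m^2 - 47*m - 12*y^3 + y^2*(44*m - 24) + y*(16*m^2 + 72*m + 3) + 6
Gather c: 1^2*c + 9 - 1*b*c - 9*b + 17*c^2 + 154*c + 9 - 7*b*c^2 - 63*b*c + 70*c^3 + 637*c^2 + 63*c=-9*b + 70*c^3 + c^2*(654 - 7*b) + c*(218 - 64*b) + 18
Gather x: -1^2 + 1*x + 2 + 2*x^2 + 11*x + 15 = 2*x^2 + 12*x + 16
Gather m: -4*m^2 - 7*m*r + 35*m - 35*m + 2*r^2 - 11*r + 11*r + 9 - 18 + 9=-4*m^2 - 7*m*r + 2*r^2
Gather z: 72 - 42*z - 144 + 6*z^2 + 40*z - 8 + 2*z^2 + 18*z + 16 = 8*z^2 + 16*z - 64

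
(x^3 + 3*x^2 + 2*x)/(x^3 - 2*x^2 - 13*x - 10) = x/(x - 5)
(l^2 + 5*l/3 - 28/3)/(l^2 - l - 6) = (-l^2 - 5*l/3 + 28/3)/(-l^2 + l + 6)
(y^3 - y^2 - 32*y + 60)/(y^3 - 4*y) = (y^2 + y - 30)/(y*(y + 2))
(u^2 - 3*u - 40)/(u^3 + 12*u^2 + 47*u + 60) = (u - 8)/(u^2 + 7*u + 12)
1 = 1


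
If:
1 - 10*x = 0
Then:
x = 1/10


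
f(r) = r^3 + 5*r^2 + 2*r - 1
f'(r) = 3*r^2 + 10*r + 2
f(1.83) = 25.53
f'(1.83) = 30.35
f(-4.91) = -8.65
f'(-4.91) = 25.22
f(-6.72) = -92.11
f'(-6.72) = 70.28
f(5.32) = 301.72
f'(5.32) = 140.11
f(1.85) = 26.14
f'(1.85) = 30.77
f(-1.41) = 3.32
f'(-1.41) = -6.14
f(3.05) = 79.99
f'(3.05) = 60.41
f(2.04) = 32.38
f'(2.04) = 34.88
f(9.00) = 1151.00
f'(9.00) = 335.00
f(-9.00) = -343.00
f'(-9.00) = 155.00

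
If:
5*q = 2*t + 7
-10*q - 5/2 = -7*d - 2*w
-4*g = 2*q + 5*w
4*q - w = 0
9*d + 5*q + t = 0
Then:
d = 103/282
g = -22/141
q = 4/141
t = -967/282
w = 16/141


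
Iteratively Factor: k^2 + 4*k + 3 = (k + 3)*(k + 1)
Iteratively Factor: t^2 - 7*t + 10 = (t - 2)*(t - 5)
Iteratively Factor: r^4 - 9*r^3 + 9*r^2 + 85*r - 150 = (r - 5)*(r^3 - 4*r^2 - 11*r + 30) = (r - 5)*(r - 2)*(r^2 - 2*r - 15) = (r - 5)^2*(r - 2)*(r + 3)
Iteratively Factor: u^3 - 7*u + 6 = (u + 3)*(u^2 - 3*u + 2) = (u - 2)*(u + 3)*(u - 1)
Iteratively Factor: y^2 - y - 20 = (y - 5)*(y + 4)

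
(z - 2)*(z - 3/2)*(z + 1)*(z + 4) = z^4 + 3*z^3/2 - 21*z^2/2 + z + 12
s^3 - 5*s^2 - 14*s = s*(s - 7)*(s + 2)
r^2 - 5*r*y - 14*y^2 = (r - 7*y)*(r + 2*y)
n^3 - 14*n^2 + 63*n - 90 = (n - 6)*(n - 5)*(n - 3)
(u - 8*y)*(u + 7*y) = u^2 - u*y - 56*y^2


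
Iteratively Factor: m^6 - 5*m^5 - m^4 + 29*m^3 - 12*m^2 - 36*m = (m + 2)*(m^5 - 7*m^4 + 13*m^3 + 3*m^2 - 18*m) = (m - 2)*(m + 2)*(m^4 - 5*m^3 + 3*m^2 + 9*m) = (m - 2)*(m + 1)*(m + 2)*(m^3 - 6*m^2 + 9*m) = (m - 3)*(m - 2)*(m + 1)*(m + 2)*(m^2 - 3*m) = (m - 3)^2*(m - 2)*(m + 1)*(m + 2)*(m)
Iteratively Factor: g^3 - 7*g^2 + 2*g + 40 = (g - 4)*(g^2 - 3*g - 10) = (g - 4)*(g + 2)*(g - 5)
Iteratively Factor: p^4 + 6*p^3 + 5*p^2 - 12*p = (p)*(p^3 + 6*p^2 + 5*p - 12) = p*(p + 3)*(p^2 + 3*p - 4) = p*(p - 1)*(p + 3)*(p + 4)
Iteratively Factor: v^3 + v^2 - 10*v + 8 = (v - 2)*(v^2 + 3*v - 4) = (v - 2)*(v - 1)*(v + 4)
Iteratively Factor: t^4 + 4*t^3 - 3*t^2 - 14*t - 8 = (t + 1)*(t^3 + 3*t^2 - 6*t - 8) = (t + 1)*(t + 4)*(t^2 - t - 2) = (t + 1)^2*(t + 4)*(t - 2)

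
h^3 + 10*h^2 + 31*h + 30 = (h + 2)*(h + 3)*(h + 5)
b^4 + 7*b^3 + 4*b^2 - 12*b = b*(b - 1)*(b + 2)*(b + 6)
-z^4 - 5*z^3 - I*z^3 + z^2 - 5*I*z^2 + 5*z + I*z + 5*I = (z + 1)*(z + 5)*(-I*z + 1)*(-I*z + I)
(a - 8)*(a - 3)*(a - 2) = a^3 - 13*a^2 + 46*a - 48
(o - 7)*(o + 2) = o^2 - 5*o - 14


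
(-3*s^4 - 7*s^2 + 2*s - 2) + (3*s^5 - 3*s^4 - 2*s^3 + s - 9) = 3*s^5 - 6*s^4 - 2*s^3 - 7*s^2 + 3*s - 11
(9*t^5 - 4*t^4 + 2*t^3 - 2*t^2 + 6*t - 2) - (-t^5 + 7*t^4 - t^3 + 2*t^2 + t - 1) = 10*t^5 - 11*t^4 + 3*t^3 - 4*t^2 + 5*t - 1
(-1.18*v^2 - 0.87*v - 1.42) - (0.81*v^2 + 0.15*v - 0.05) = -1.99*v^2 - 1.02*v - 1.37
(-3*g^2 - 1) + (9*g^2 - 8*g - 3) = 6*g^2 - 8*g - 4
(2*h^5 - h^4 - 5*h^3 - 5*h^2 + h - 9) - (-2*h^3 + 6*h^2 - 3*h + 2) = 2*h^5 - h^4 - 3*h^3 - 11*h^2 + 4*h - 11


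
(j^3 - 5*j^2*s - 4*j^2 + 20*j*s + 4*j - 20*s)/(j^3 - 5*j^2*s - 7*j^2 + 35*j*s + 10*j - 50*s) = (j - 2)/(j - 5)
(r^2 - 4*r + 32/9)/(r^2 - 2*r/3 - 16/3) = (r - 4/3)/(r + 2)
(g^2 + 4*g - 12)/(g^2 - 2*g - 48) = (g - 2)/(g - 8)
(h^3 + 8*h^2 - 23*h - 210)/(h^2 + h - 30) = h + 7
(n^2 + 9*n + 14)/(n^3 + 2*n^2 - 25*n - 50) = (n + 7)/(n^2 - 25)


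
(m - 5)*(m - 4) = m^2 - 9*m + 20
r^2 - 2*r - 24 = (r - 6)*(r + 4)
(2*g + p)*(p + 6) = 2*g*p + 12*g + p^2 + 6*p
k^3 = k^3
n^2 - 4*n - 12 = (n - 6)*(n + 2)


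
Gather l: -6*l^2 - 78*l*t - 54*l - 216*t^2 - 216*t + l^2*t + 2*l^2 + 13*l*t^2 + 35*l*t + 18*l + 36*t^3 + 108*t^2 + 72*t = l^2*(t - 4) + l*(13*t^2 - 43*t - 36) + 36*t^3 - 108*t^2 - 144*t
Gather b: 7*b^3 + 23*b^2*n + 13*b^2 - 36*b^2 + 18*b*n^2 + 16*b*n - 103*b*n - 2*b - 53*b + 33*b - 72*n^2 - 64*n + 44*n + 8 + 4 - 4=7*b^3 + b^2*(23*n - 23) + b*(18*n^2 - 87*n - 22) - 72*n^2 - 20*n + 8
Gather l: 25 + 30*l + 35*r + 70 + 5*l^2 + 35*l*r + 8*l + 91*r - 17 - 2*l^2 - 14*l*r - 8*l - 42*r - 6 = 3*l^2 + l*(21*r + 30) + 84*r + 72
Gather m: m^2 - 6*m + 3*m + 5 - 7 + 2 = m^2 - 3*m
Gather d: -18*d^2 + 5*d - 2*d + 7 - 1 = -18*d^2 + 3*d + 6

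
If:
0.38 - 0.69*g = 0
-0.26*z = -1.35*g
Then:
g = 0.55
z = 2.86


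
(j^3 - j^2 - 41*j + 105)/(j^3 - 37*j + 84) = (j - 5)/(j - 4)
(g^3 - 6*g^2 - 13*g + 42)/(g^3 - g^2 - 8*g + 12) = (g - 7)/(g - 2)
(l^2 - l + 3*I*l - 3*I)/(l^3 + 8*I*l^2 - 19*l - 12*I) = (l - 1)/(l^2 + 5*I*l - 4)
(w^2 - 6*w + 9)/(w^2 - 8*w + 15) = (w - 3)/(w - 5)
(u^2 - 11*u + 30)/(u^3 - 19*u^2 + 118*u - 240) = 1/(u - 8)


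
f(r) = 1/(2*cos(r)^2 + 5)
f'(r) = 4*sin(r)*cos(r)/(2*cos(r)^2 + 5)^2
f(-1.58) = 0.20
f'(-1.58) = 0.00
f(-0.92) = 0.17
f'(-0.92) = -0.06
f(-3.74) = 0.16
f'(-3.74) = -0.05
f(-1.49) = 0.20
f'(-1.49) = -0.01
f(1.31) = 0.19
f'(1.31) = 0.04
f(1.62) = 0.20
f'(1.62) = -0.01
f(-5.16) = 0.19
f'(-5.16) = 0.05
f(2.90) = 0.15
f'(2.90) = -0.02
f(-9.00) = 0.15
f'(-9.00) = 0.03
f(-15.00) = 0.16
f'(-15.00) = 0.05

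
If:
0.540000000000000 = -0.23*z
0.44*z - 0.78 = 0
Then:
No Solution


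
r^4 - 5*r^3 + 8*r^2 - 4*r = r*(r - 2)^2*(r - 1)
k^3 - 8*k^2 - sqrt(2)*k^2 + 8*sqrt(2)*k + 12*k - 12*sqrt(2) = (k - 6)*(k - 2)*(k - sqrt(2))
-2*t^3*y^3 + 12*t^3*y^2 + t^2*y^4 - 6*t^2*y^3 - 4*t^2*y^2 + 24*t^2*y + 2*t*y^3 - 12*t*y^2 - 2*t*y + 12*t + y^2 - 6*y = (-2*t + y)*(y - 6)*(t*y + 1)^2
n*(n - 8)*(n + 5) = n^3 - 3*n^2 - 40*n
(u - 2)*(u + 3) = u^2 + u - 6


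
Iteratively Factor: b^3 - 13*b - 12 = (b + 1)*(b^2 - b - 12) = (b + 1)*(b + 3)*(b - 4)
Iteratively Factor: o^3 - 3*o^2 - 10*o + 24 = (o - 2)*(o^2 - o - 12) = (o - 2)*(o + 3)*(o - 4)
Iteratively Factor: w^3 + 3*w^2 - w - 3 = (w + 1)*(w^2 + 2*w - 3) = (w - 1)*(w + 1)*(w + 3)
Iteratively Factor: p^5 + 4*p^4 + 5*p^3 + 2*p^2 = (p + 1)*(p^4 + 3*p^3 + 2*p^2) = p*(p + 1)*(p^3 + 3*p^2 + 2*p) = p*(p + 1)*(p + 2)*(p^2 + p) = p*(p + 1)^2*(p + 2)*(p)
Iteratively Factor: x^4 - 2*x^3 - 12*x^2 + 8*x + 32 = (x + 2)*(x^3 - 4*x^2 - 4*x + 16) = (x + 2)^2*(x^2 - 6*x + 8) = (x - 2)*(x + 2)^2*(x - 4)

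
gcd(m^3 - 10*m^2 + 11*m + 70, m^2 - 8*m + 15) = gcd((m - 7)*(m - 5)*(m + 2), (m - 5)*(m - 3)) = m - 5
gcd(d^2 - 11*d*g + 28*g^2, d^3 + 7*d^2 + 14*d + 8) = 1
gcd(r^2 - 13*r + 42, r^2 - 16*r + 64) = 1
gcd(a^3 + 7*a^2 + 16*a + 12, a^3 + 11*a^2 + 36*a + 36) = a^2 + 5*a + 6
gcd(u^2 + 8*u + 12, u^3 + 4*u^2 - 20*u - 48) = u^2 + 8*u + 12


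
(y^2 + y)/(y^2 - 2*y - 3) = y/(y - 3)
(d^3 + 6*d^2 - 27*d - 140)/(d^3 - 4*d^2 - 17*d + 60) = (d + 7)/(d - 3)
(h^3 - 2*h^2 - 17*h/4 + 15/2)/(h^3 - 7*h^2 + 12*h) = (4*h^3 - 8*h^2 - 17*h + 30)/(4*h*(h^2 - 7*h + 12))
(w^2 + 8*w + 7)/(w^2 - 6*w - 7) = (w + 7)/(w - 7)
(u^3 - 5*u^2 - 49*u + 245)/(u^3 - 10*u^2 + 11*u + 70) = (u + 7)/(u + 2)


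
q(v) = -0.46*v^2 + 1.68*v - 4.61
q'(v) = 1.68 - 0.92*v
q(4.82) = -7.20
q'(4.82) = -2.75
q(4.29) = -5.87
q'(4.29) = -2.27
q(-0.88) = -6.44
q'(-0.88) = 2.49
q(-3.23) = -14.84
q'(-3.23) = 4.65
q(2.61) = -3.36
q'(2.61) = -0.72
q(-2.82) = -13.01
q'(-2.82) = 4.27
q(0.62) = -3.75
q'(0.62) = 1.11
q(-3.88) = -18.05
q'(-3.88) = 5.25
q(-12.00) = -91.01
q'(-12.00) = 12.72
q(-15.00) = -133.31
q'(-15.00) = 15.48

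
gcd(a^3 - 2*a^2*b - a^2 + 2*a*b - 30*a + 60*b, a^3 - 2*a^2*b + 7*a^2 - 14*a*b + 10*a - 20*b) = a^2 - 2*a*b + 5*a - 10*b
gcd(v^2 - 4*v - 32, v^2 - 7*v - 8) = v - 8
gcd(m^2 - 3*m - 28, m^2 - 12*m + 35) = m - 7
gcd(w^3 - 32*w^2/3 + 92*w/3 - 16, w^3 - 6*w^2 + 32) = w - 4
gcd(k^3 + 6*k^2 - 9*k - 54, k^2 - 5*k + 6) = k - 3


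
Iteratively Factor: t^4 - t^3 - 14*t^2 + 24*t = (t)*(t^3 - t^2 - 14*t + 24) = t*(t + 4)*(t^2 - 5*t + 6) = t*(t - 2)*(t + 4)*(t - 3)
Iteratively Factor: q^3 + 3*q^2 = (q)*(q^2 + 3*q) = q^2*(q + 3)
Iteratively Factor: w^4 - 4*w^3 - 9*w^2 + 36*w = (w - 4)*(w^3 - 9*w) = (w - 4)*(w + 3)*(w^2 - 3*w) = w*(w - 4)*(w + 3)*(w - 3)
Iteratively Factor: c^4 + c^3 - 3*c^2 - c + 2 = (c + 1)*(c^3 - 3*c + 2) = (c + 1)*(c + 2)*(c^2 - 2*c + 1) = (c - 1)*(c + 1)*(c + 2)*(c - 1)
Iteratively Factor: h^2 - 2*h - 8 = (h - 4)*(h + 2)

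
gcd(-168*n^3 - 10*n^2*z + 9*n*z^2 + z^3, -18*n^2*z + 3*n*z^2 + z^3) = 6*n + z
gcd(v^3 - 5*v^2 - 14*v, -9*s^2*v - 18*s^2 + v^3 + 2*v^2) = v + 2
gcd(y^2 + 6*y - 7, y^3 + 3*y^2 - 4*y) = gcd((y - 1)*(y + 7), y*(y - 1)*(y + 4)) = y - 1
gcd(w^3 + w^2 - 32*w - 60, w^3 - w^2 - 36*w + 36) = w - 6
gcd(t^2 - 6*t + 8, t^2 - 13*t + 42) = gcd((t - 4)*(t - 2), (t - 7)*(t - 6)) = 1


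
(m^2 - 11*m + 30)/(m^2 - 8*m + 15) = (m - 6)/(m - 3)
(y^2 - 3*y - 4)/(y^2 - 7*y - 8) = (y - 4)/(y - 8)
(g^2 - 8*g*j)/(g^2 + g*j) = (g - 8*j)/(g + j)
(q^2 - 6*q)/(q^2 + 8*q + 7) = q*(q - 6)/(q^2 + 8*q + 7)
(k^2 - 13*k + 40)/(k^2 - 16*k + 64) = (k - 5)/(k - 8)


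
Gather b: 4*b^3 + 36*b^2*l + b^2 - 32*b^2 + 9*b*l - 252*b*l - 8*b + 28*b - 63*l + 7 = 4*b^3 + b^2*(36*l - 31) + b*(20 - 243*l) - 63*l + 7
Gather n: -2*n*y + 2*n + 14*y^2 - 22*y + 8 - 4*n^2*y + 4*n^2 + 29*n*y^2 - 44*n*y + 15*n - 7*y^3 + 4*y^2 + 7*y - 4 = n^2*(4 - 4*y) + n*(29*y^2 - 46*y + 17) - 7*y^3 + 18*y^2 - 15*y + 4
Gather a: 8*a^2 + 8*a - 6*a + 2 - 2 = 8*a^2 + 2*a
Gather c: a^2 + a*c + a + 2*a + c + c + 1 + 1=a^2 + 3*a + c*(a + 2) + 2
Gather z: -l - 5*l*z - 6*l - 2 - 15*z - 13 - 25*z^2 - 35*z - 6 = -7*l - 25*z^2 + z*(-5*l - 50) - 21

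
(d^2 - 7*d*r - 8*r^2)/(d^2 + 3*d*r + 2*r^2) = (d - 8*r)/(d + 2*r)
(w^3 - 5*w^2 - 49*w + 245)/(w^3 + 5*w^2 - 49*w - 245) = (w - 5)/(w + 5)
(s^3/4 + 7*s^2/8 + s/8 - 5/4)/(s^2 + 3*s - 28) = (2*s^3 + 7*s^2 + s - 10)/(8*(s^2 + 3*s - 28))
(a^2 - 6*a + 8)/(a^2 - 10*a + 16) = (a - 4)/(a - 8)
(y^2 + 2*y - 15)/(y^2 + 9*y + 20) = (y - 3)/(y + 4)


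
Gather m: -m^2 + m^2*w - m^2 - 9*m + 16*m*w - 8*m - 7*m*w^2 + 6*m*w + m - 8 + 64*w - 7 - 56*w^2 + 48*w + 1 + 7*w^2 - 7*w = m^2*(w - 2) + m*(-7*w^2 + 22*w - 16) - 49*w^2 + 105*w - 14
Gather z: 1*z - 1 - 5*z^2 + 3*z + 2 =-5*z^2 + 4*z + 1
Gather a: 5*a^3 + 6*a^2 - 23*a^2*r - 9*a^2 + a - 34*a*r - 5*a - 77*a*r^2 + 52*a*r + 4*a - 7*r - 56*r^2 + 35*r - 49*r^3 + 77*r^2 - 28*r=5*a^3 + a^2*(-23*r - 3) + a*(-77*r^2 + 18*r) - 49*r^3 + 21*r^2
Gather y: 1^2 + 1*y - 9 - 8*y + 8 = -7*y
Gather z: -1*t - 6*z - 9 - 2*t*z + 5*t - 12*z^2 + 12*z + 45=4*t - 12*z^2 + z*(6 - 2*t) + 36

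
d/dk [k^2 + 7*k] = 2*k + 7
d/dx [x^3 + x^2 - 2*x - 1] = 3*x^2 + 2*x - 2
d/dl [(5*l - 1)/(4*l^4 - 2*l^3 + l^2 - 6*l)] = (-60*l^4 + 36*l^3 - 11*l^2 + 2*l - 6)/(l^2*(16*l^6 - 16*l^5 + 12*l^4 - 52*l^3 + 25*l^2 - 12*l + 36))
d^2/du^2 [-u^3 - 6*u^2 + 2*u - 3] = -6*u - 12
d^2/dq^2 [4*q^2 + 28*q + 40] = 8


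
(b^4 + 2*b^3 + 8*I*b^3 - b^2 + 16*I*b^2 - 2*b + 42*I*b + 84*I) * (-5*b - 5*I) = -5*b^5 - 10*b^4 - 45*I*b^4 + 45*b^3 - 90*I*b^3 + 90*b^2 - 205*I*b^2 + 210*b - 410*I*b + 420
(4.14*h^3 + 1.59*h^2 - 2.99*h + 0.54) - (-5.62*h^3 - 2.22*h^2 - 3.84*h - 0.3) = 9.76*h^3 + 3.81*h^2 + 0.85*h + 0.84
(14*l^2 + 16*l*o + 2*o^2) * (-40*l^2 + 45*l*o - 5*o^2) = -560*l^4 - 10*l^3*o + 570*l^2*o^2 + 10*l*o^3 - 10*o^4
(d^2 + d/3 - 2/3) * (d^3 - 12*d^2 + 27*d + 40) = d^5 - 35*d^4/3 + 67*d^3/3 + 57*d^2 - 14*d/3 - 80/3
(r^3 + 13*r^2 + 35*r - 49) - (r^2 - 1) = r^3 + 12*r^2 + 35*r - 48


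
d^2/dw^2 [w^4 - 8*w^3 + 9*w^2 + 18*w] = 12*w^2 - 48*w + 18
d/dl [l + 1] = 1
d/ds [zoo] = 0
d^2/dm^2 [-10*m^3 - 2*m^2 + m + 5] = -60*m - 4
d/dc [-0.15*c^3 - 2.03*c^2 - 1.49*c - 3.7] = -0.45*c^2 - 4.06*c - 1.49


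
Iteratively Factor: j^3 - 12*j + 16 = (j - 2)*(j^2 + 2*j - 8) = (j - 2)^2*(j + 4)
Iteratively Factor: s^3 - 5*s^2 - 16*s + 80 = (s - 4)*(s^2 - s - 20) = (s - 5)*(s - 4)*(s + 4)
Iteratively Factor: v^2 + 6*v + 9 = (v + 3)*(v + 3)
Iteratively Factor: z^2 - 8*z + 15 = (z - 5)*(z - 3)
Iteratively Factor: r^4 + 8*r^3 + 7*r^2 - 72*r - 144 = (r + 3)*(r^3 + 5*r^2 - 8*r - 48) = (r + 3)*(r + 4)*(r^2 + r - 12) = (r + 3)*(r + 4)^2*(r - 3)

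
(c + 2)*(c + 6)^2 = c^3 + 14*c^2 + 60*c + 72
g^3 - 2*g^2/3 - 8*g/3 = g*(g - 2)*(g + 4/3)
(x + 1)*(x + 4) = x^2 + 5*x + 4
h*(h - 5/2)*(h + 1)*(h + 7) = h^4 + 11*h^3/2 - 13*h^2 - 35*h/2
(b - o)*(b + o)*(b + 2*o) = b^3 + 2*b^2*o - b*o^2 - 2*o^3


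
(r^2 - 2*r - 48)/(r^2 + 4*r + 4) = (r^2 - 2*r - 48)/(r^2 + 4*r + 4)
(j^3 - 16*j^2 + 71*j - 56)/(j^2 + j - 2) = (j^2 - 15*j + 56)/(j + 2)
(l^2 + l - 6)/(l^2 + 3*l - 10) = (l + 3)/(l + 5)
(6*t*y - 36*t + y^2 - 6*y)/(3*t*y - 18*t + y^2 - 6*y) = (6*t + y)/(3*t + y)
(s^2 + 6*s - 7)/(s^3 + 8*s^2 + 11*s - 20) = (s + 7)/(s^2 + 9*s + 20)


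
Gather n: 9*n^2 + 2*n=9*n^2 + 2*n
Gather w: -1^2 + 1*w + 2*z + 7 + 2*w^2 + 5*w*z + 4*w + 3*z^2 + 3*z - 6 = 2*w^2 + w*(5*z + 5) + 3*z^2 + 5*z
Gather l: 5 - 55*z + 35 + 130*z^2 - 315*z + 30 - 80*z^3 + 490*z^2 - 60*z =-80*z^3 + 620*z^2 - 430*z + 70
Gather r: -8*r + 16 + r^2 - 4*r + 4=r^2 - 12*r + 20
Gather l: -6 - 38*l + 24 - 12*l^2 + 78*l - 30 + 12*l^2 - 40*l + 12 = 0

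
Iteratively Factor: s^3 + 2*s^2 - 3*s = (s + 3)*(s^2 - s) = (s - 1)*(s + 3)*(s)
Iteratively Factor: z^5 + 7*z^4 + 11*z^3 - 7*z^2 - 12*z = (z + 4)*(z^4 + 3*z^3 - z^2 - 3*z) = z*(z + 4)*(z^3 + 3*z^2 - z - 3) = z*(z + 3)*(z + 4)*(z^2 - 1) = z*(z - 1)*(z + 3)*(z + 4)*(z + 1)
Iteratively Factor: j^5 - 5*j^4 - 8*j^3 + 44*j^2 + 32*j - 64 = (j + 2)*(j^4 - 7*j^3 + 6*j^2 + 32*j - 32) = (j - 1)*(j + 2)*(j^3 - 6*j^2 + 32) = (j - 4)*(j - 1)*(j + 2)*(j^2 - 2*j - 8) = (j - 4)^2*(j - 1)*(j + 2)*(j + 2)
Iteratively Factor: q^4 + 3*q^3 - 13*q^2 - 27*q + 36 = (q + 3)*(q^3 - 13*q + 12) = (q - 3)*(q + 3)*(q^2 + 3*q - 4) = (q - 3)*(q + 3)*(q + 4)*(q - 1)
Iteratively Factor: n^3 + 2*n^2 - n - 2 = (n - 1)*(n^2 + 3*n + 2) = (n - 1)*(n + 2)*(n + 1)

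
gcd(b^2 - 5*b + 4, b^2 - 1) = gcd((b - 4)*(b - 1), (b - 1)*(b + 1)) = b - 1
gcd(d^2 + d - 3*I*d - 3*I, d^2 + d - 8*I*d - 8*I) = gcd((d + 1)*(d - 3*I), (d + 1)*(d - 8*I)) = d + 1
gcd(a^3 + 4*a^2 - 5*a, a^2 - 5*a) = a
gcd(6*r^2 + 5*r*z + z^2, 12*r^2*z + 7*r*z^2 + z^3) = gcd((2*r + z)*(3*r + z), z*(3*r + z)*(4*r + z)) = 3*r + z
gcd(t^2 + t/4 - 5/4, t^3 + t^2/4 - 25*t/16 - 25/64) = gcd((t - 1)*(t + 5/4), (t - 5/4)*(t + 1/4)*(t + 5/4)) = t + 5/4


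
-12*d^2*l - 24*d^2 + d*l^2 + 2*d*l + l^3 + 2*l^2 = (-3*d + l)*(4*d + l)*(l + 2)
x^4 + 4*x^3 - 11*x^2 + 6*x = x*(x - 1)^2*(x + 6)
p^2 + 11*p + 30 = (p + 5)*(p + 6)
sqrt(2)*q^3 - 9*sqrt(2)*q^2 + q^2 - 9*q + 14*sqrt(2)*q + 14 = (q - 7)*(q - 2)*(sqrt(2)*q + 1)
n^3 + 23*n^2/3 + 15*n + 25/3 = (n + 1)*(n + 5/3)*(n + 5)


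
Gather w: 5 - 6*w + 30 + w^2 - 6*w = w^2 - 12*w + 35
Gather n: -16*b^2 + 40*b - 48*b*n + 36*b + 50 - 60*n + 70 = -16*b^2 + 76*b + n*(-48*b - 60) + 120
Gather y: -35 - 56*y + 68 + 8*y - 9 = 24 - 48*y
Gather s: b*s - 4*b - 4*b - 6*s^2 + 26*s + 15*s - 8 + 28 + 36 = -8*b - 6*s^2 + s*(b + 41) + 56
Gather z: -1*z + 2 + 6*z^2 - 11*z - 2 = 6*z^2 - 12*z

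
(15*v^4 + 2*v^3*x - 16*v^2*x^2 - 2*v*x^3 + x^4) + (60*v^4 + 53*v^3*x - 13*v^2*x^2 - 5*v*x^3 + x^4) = 75*v^4 + 55*v^3*x - 29*v^2*x^2 - 7*v*x^3 + 2*x^4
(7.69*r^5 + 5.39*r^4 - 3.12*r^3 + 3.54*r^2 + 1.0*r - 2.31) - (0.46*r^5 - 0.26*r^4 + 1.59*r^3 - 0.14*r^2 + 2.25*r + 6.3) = 7.23*r^5 + 5.65*r^4 - 4.71*r^3 + 3.68*r^2 - 1.25*r - 8.61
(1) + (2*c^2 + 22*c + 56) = 2*c^2 + 22*c + 57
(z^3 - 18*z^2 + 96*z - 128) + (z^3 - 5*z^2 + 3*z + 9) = 2*z^3 - 23*z^2 + 99*z - 119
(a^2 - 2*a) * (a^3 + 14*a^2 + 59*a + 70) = a^5 + 12*a^4 + 31*a^3 - 48*a^2 - 140*a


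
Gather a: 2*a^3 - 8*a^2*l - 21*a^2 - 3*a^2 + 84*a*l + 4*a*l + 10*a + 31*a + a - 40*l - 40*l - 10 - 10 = 2*a^3 + a^2*(-8*l - 24) + a*(88*l + 42) - 80*l - 20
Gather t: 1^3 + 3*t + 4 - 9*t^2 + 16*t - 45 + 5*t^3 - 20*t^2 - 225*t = 5*t^3 - 29*t^2 - 206*t - 40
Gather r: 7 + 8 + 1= 16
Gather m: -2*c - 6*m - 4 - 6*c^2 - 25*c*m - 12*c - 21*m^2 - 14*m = -6*c^2 - 14*c - 21*m^2 + m*(-25*c - 20) - 4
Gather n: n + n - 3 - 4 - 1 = 2*n - 8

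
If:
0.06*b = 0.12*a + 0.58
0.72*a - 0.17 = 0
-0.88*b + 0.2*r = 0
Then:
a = 0.24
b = 10.14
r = 44.61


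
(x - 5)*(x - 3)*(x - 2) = x^3 - 10*x^2 + 31*x - 30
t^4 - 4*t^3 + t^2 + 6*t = t*(t - 3)*(t - 2)*(t + 1)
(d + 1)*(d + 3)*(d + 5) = d^3 + 9*d^2 + 23*d + 15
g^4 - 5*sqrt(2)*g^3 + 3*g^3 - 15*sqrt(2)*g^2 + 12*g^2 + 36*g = g*(g + 3)*(g - 3*sqrt(2))*(g - 2*sqrt(2))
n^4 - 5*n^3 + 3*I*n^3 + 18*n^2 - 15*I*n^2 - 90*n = n*(n - 5)*(n - 3*I)*(n + 6*I)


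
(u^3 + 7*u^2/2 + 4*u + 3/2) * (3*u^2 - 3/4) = 3*u^5 + 21*u^4/2 + 45*u^3/4 + 15*u^2/8 - 3*u - 9/8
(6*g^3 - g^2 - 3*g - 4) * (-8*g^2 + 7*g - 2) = -48*g^5 + 50*g^4 + 5*g^3 + 13*g^2 - 22*g + 8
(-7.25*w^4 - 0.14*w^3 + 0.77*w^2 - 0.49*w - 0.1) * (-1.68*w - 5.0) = 12.18*w^5 + 36.4852*w^4 - 0.5936*w^3 - 3.0268*w^2 + 2.618*w + 0.5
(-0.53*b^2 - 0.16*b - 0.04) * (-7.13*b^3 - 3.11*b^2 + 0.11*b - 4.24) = 3.7789*b^5 + 2.7891*b^4 + 0.7245*b^3 + 2.354*b^2 + 0.674*b + 0.1696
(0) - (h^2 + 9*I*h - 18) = -h^2 - 9*I*h + 18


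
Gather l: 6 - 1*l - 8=-l - 2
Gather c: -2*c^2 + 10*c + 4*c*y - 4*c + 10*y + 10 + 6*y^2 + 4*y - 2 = -2*c^2 + c*(4*y + 6) + 6*y^2 + 14*y + 8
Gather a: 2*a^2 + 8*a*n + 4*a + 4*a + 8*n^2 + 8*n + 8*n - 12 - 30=2*a^2 + a*(8*n + 8) + 8*n^2 + 16*n - 42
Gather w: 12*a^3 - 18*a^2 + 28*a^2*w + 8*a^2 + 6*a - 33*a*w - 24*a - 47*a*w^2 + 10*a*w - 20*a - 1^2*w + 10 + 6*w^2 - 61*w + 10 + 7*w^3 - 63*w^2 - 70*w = 12*a^3 - 10*a^2 - 38*a + 7*w^3 + w^2*(-47*a - 57) + w*(28*a^2 - 23*a - 132) + 20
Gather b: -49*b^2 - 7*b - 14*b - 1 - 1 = -49*b^2 - 21*b - 2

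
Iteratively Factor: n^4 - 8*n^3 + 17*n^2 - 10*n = (n - 5)*(n^3 - 3*n^2 + 2*n) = n*(n - 5)*(n^2 - 3*n + 2) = n*(n - 5)*(n - 1)*(n - 2)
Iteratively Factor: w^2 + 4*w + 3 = (w + 3)*(w + 1)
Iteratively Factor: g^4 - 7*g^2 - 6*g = (g + 2)*(g^3 - 2*g^2 - 3*g) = (g - 3)*(g + 2)*(g^2 + g) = g*(g - 3)*(g + 2)*(g + 1)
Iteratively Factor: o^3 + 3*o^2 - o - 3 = (o + 3)*(o^2 - 1) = (o - 1)*(o + 3)*(o + 1)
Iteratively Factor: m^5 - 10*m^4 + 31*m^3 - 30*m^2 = (m - 5)*(m^4 - 5*m^3 + 6*m^2) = (m - 5)*(m - 2)*(m^3 - 3*m^2) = m*(m - 5)*(m - 2)*(m^2 - 3*m) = m^2*(m - 5)*(m - 2)*(m - 3)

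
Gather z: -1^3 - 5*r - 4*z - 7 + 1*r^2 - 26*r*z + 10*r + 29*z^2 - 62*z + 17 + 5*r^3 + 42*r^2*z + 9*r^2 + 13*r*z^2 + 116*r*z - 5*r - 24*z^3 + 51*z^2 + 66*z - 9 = 5*r^3 + 10*r^2 - 24*z^3 + z^2*(13*r + 80) + z*(42*r^2 + 90*r)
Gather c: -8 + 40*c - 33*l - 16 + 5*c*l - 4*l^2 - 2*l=c*(5*l + 40) - 4*l^2 - 35*l - 24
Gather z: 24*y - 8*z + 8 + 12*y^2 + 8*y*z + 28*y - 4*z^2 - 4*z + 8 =12*y^2 + 52*y - 4*z^2 + z*(8*y - 12) + 16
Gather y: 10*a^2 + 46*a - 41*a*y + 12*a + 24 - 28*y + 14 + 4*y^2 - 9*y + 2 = 10*a^2 + 58*a + 4*y^2 + y*(-41*a - 37) + 40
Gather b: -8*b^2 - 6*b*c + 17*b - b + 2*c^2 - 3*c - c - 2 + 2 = -8*b^2 + b*(16 - 6*c) + 2*c^2 - 4*c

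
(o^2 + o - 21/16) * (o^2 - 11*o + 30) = o^4 - 10*o^3 + 283*o^2/16 + 711*o/16 - 315/8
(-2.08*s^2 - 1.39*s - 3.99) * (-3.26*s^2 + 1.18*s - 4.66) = 6.7808*s^4 + 2.077*s^3 + 21.06*s^2 + 1.7692*s + 18.5934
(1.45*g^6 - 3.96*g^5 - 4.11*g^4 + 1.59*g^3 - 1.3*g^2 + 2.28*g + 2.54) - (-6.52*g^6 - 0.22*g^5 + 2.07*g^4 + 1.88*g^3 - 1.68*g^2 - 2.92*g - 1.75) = 7.97*g^6 - 3.74*g^5 - 6.18*g^4 - 0.29*g^3 + 0.38*g^2 + 5.2*g + 4.29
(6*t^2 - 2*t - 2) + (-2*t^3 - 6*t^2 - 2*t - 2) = -2*t^3 - 4*t - 4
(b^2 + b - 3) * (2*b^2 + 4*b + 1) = 2*b^4 + 6*b^3 - b^2 - 11*b - 3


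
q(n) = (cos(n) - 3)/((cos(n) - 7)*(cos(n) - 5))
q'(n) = -sin(n)/((cos(n) - 7)*(cos(n) - 5)) + (cos(n) - 3)*sin(n)/((cos(n) - 7)*(cos(n) - 5)^2) + (cos(n) - 3)*sin(n)/((cos(n) - 7)^2*(cos(n) - 5)) = (cos(n)^2 - 6*cos(n) + 1)*sin(n)/((cos(n) - 7)^2*(cos(n) - 5)^2)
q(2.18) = -0.08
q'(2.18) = 0.00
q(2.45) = -0.08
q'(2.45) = 0.00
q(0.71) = -0.08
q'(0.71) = -0.00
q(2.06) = -0.08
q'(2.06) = 0.00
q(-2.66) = -0.08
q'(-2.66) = -0.00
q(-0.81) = -0.08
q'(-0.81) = 0.00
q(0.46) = -0.08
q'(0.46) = -0.00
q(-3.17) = -0.08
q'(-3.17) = 0.00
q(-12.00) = -0.08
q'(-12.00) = 0.00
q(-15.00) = -0.08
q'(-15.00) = 0.00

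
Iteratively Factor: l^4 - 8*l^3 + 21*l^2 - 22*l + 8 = (l - 1)*(l^3 - 7*l^2 + 14*l - 8) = (l - 4)*(l - 1)*(l^2 - 3*l + 2) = (l - 4)*(l - 1)^2*(l - 2)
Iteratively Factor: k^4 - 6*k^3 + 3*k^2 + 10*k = (k - 2)*(k^3 - 4*k^2 - 5*k) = (k - 5)*(k - 2)*(k^2 + k) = k*(k - 5)*(k - 2)*(k + 1)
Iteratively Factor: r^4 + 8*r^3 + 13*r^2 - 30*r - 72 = (r + 3)*(r^3 + 5*r^2 - 2*r - 24) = (r + 3)^2*(r^2 + 2*r - 8) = (r + 3)^2*(r + 4)*(r - 2)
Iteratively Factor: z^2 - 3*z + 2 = (z - 1)*(z - 2)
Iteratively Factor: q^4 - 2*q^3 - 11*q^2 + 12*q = (q - 4)*(q^3 + 2*q^2 - 3*q) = (q - 4)*(q + 3)*(q^2 - q) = q*(q - 4)*(q + 3)*(q - 1)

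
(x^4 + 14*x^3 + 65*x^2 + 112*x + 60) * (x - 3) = x^5 + 11*x^4 + 23*x^3 - 83*x^2 - 276*x - 180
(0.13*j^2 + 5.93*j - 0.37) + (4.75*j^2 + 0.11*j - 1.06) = 4.88*j^2 + 6.04*j - 1.43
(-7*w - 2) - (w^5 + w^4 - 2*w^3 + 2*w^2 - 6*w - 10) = -w^5 - w^4 + 2*w^3 - 2*w^2 - w + 8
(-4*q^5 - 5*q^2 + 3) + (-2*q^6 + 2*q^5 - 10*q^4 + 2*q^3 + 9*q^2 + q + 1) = -2*q^6 - 2*q^5 - 10*q^4 + 2*q^3 + 4*q^2 + q + 4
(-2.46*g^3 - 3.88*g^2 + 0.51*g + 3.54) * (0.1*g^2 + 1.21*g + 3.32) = -0.246*g^5 - 3.3646*g^4 - 12.811*g^3 - 11.9105*g^2 + 5.9766*g + 11.7528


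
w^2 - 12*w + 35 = (w - 7)*(w - 5)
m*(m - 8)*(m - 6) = m^3 - 14*m^2 + 48*m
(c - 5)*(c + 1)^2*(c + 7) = c^4 + 4*c^3 - 30*c^2 - 68*c - 35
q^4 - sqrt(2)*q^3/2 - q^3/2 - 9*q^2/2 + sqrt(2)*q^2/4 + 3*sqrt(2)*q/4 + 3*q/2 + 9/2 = (q - 3/2)*(q + 1)*(q - 3*sqrt(2)/2)*(q + sqrt(2))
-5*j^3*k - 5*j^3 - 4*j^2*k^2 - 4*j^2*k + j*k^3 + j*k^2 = (-5*j + k)*(j + k)*(j*k + j)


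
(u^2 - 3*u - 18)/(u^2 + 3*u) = (u - 6)/u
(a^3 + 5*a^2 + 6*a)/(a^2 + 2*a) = a + 3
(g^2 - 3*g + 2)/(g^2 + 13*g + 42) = (g^2 - 3*g + 2)/(g^2 + 13*g + 42)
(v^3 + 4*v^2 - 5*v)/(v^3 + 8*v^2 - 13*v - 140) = v*(v - 1)/(v^2 + 3*v - 28)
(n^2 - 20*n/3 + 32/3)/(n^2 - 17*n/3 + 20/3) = (3*n - 8)/(3*n - 5)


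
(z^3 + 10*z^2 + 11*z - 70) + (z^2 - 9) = z^3 + 11*z^2 + 11*z - 79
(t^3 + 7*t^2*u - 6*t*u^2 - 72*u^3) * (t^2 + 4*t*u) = t^5 + 11*t^4*u + 22*t^3*u^2 - 96*t^2*u^3 - 288*t*u^4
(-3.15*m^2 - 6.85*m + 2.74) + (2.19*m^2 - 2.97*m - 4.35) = -0.96*m^2 - 9.82*m - 1.61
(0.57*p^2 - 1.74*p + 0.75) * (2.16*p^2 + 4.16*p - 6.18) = 1.2312*p^4 - 1.3872*p^3 - 9.141*p^2 + 13.8732*p - 4.635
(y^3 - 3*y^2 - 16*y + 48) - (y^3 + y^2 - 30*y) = -4*y^2 + 14*y + 48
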